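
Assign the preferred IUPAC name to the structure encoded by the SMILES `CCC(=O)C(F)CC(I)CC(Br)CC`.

8-bromo-4-fluoro-6-iododecan-3-one

The longest carbon chain that includes the carbonyl has 10 carbons, so the parent hydride is decane.
A ketone (C=O on an internal carbon) is the principal characteristic group, giving the suffix -one.
Number the chain so that numbering from this end puts the carbonyl group at C-3 rather than C-8.
That gives the carbonyl at C-3; a bromo group at C-8; a fluoro group at C-4; an iodo group at C-6.
Substituent prefixes are cited in alphabetical order (multiplying prefixes like di-/tri- are ignored for ordering).
The name is 8-bromo-4-fluoro-6-iododecan-3-one.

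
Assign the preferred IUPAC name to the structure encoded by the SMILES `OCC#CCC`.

pent-2-yn-1-ol

Counting along the main chain through the –OH group and the multiple bond gives 5 carbons: the parent is pentane.
An alcohol (–OH) is the principal characteristic group, giving the suffix -ol.
There is one C≡C triple bond, indicated by the ending -yne.
The numbering direction is chosen so that numbering from this end puts the hydroxyl group at C-1 rather than C-5.
That gives the hydroxyl at C-1; the triple bond between C-2 and C-3.
The name is pent-2-yn-1-ol.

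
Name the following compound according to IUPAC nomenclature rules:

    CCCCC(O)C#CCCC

dec-6-yn-5-ol

Counting along the main chain through the –OH group and the multiple bond gives 10 carbons: the parent is decane.
The highest-priority functional group is an alcohol (–OH), so the name ends in -ol.
There is one C≡C triple bond, indicated by the ending -yne.
Number the chain so that numbering from this end puts the hydroxyl group at C-5 rather than C-6.
With this numbering: the hydroxyl at C-5; the triple bond between C-6 and C-7.
Assembling the pieces gives dec-6-yn-5-ol.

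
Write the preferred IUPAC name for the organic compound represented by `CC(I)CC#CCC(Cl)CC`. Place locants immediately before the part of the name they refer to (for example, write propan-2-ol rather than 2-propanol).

The longest chain bearing the multiple bond is 9 carbons long (nonane).
A C≡C triple bond in the chain gives the infix -yne-.
Number the chain so that numbering from this end puts the triple bond at C-4 rather than C-5.
With this numbering: the triple bond between C-4 and C-5; a chloro group at C-7; an iodo group at C-2.
The substituents are ordered alphabetically, ignoring any di-/tri- multipliers.
Assembling the pieces gives 7-chloro-2-iodonon-4-yne.

7-chloro-2-iodonon-4-yne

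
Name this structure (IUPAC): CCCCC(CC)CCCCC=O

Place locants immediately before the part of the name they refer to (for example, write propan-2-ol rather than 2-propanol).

6-ethyldecanal

The longest chain bearing the –CHO group is 10 carbons long (decane).
The principal characteristic group is an aldehyde (terminal –CHO), named with the suffix -al.
Choose the numbering such that the aldehyde carbon is C-1 by definition.
This places an ethyl group at C-6.
Putting it together: 6-ethyldecanal.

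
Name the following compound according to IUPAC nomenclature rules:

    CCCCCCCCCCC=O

undecanal

The longest carbon chain that includes the –CHO group has 11 carbons, so the parent hydride is undecane.
The principal characteristic group is an aldehyde (terminal –CHO), named with the suffix -al.
Number the chain so that the aldehyde carbon is C-1 by definition.
Assembling the pieces gives undecanal.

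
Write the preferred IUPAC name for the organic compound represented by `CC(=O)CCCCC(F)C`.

Counting along the main chain through the carbonyl gives 8 carbons: the parent is octane.
A ketone (C=O on an internal carbon) is the principal characteristic group, giving the suffix -one.
The numbering direction is chosen so that numbering from this end puts the carbonyl group at C-2 rather than C-7.
That gives the carbonyl at C-2; a fluoro group at C-7.
Assembling the pieces gives 7-fluorooctan-2-one.

7-fluorooctan-2-one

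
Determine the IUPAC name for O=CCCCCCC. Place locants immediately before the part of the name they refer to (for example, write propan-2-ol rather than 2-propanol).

Counting along the main chain through the –CHO group gives 7 carbons: the parent is heptane.
An aldehyde (terminal –CHO) is the principal characteristic group, giving the suffix -al.
Choose the numbering such that the aldehyde carbon is C-1 by definition.
The name is heptanal.

heptanal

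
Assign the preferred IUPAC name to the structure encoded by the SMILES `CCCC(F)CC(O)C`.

4-fluoroheptan-2-ol

The longest chain bearing the –OH group is 7 carbons long (heptane).
The principal characteristic group is an alcohol (–OH), named with the suffix -ol.
Number the chain so that numbering from this end puts the hydroxyl group at C-2 rather than C-6.
This places the hydroxyl at C-2; a fluoro group at C-4.
The name is 4-fluoroheptan-2-ol.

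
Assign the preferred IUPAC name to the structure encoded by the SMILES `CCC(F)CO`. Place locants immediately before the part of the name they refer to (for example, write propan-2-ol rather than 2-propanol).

The longest carbon chain that includes the –OH group has 4 carbons, so the parent hydride is butane.
The highest-priority functional group is an alcohol (–OH), so the name ends in -ol.
Number the chain so that numbering from this end puts the hydroxyl group at C-1 rather than C-4.
This places the hydroxyl at C-1; a fluoro group at C-2.
The name is 2-fluorobutan-1-ol.

2-fluorobutan-1-ol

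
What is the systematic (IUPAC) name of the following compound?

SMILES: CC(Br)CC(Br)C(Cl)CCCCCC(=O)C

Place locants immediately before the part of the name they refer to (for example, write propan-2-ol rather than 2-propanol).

9,11-dibromo-8-chlorododecan-2-one

Counting along the main chain through the carbonyl gives 12 carbons: the parent is dodecane.
A ketone (C=O on an internal carbon) is the principal characteristic group, giving the suffix -one.
Choose the numbering such that numbering from this end puts the carbonyl group at C-2 rather than C-11.
That gives the carbonyl at C-2; bromo groups at C-9 and C-11; a chloro group at C-8.
The substituents are ordered alphabetically, ignoring any di-/tri- multipliers.
Assembling the pieces gives 9,11-dibromo-8-chlorododecan-2-one.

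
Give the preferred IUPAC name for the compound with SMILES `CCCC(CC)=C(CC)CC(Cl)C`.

2-chloro-4,5-diethyloct-4-ene

The longest chain bearing the multiple bond is 8 carbons long (octane).
The chain contains a C=C double bond, so the unsaturation ending is -ene.
Choose the numbering such that the substituent locant set {2,4,5} is lower than {4,5,7} at the first point of difference.
With this numbering: the double bond between C-4 and C-5; a chloro group at C-2; ethyl groups at C-4 and C-5.
The substituents are ordered alphabetically, ignoring any di-/tri- multipliers.
Assembling the pieces gives 2-chloro-4,5-diethyloct-4-ene.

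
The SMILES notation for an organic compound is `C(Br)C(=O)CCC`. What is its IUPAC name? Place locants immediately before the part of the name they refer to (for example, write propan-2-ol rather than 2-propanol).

1-bromopentan-2-one

The longest carbon chain that includes the carbonyl has 5 carbons, so the parent hydride is pentane.
A ketone (C=O on an internal carbon) is the principal characteristic group, giving the suffix -one.
The numbering direction is chosen so that numbering from this end puts the carbonyl group at C-2 rather than C-4.
That gives the carbonyl at C-2; a bromo group at C-1.
Assembling the pieces gives 1-bromopentan-2-one.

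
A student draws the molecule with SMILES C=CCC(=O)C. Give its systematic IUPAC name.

pent-4-en-2-one

The longest chain bearing the carbonyl and the multiple bond is 5 carbons long (pentane).
The highest-priority functional group is a ketone (C=O on an internal carbon), so the name ends in -one.
The chain contains a C=C double bond, so the unsaturation ending is -ene.
Choose the numbering such that numbering from this end puts the carbonyl group at C-2 rather than C-4.
With this numbering: the carbonyl at C-2; the double bond between C-4 and C-5.
Assembling the pieces gives pent-4-en-2-one.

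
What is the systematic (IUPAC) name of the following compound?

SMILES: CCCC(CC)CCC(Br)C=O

The longest carbon chain that includes the –CHO group has 8 carbons, so the parent hydride is octane.
The principal characteristic group is an aldehyde (terminal –CHO), named with the suffix -al.
Choose the numbering such that the aldehyde carbon is C-1 by definition.
This places a bromo group at C-2; an ethyl group at C-5.
Substituent prefixes are cited in alphabetical order (multiplying prefixes like di-/tri- are ignored for ordering).
Assembling the pieces gives 2-bromo-5-ethyloctanal.

2-bromo-5-ethyloctanal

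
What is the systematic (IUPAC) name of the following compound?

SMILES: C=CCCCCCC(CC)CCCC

The longest carbon chain that includes the multiple bond has 12 carbons, so the parent hydride is dodecane.
The chain contains a C=C double bond, so the unsaturation ending is -ene.
Choose the numbering such that numbering from this end puts the double bond at C-1 rather than C-11.
That gives the double bond between C-1 and C-2; an ethyl group at C-8.
Assembling the pieces gives 8-ethyldodec-1-ene.

8-ethyldodec-1-ene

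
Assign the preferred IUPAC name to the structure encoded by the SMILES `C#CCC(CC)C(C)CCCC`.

Counting along the main chain through the multiple bond gives 9 carbons: the parent is nonane.
The chain contains a C≡C triple bond, so the unsaturation ending is -yne.
The numbering direction is chosen so that numbering from this end puts the triple bond at C-1 rather than C-8.
This places the triple bond between C-1 and C-2; an ethyl group at C-4; a methyl group at C-5.
The substituents are ordered alphabetically, ignoring any di-/tri- multipliers.
Assembling the pieces gives 4-ethyl-5-methylnon-1-yne.

4-ethyl-5-methylnon-1-yne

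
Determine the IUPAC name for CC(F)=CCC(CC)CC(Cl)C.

The longest carbon chain that includes the multiple bond has 8 carbons, so the parent hydride is octane.
There is one C=C double bond, indicated by the ending -ene.
Number the chain so that numbering from this end puts the double bond at C-2 rather than C-6.
With this numbering: the double bond between C-2 and C-3; a chloro group at C-7; an ethyl group at C-5; a fluoro group at C-2.
Prefixes are listed alphabetically: chloro, ethyl, fluoro.
Assembling the pieces gives 7-chloro-5-ethyl-2-fluorooct-2-ene.

7-chloro-5-ethyl-2-fluorooct-2-ene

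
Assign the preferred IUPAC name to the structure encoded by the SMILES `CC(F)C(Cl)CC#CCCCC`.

3-chloro-2-fluorodec-5-yne

Counting along the main chain through the multiple bond gives 10 carbons: the parent is decane.
There is one C≡C triple bond, indicated by the ending -yne.
The numbering direction is chosen so that the substituent locant set {2,3} is lower than {8,9} at the first point of difference.
With this numbering: the triple bond between C-5 and C-6; a chloro group at C-3; a fluoro group at C-2.
The substituents are ordered alphabetically, ignoring any di-/tri- multipliers.
The name is 3-chloro-2-fluorodec-5-yne.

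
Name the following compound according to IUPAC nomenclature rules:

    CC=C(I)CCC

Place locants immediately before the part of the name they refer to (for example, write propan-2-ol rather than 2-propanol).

3-iodohex-2-ene

The longest chain bearing the multiple bond is 6 carbons long (hexane).
The chain contains a C=C double bond, so the unsaturation ending is -ene.
The numbering direction is chosen so that numbering from this end puts the double bond at C-2 rather than C-4.
That gives the double bond between C-2 and C-3; an iodo group at C-3.
Assembling the pieces gives 3-iodohex-2-ene.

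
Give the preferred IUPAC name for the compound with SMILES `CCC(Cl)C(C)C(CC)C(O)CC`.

The longest carbon chain that includes the –OH group has 8 carbons, so the parent hydride is octane.
The highest-priority functional group is an alcohol (–OH), so the name ends in -ol.
Number the chain so that numbering from this end puts the hydroxyl group at C-3 rather than C-6.
That gives the hydroxyl at C-3; a chloro group at C-6; an ethyl group at C-4; a methyl group at C-5.
Prefixes are listed alphabetically: chloro, ethyl, methyl.
The name is 6-chloro-4-ethyl-5-methyloctan-3-ol.

6-chloro-4-ethyl-5-methyloctan-3-ol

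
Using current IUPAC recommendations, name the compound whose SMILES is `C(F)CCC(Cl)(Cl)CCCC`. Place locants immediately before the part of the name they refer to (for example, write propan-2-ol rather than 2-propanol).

4,4-dichloro-1-fluorooctane

The parent chain contains 8 carbons (octane).
Number the chain so that the substituent locant set {1,4,4} is lower than {5,5,8} at the first point of difference.
With this numbering: two chloro groups at C-4; a fluoro group at C-1.
The substituents are ordered alphabetically, ignoring any di-/tri- multipliers.
The name is 4,4-dichloro-1-fluorooctane.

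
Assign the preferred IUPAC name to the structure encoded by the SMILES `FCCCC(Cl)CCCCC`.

4-chloro-1-fluorononane

The longest carbon chain is 9 atoms: the parent is nonane.
The numbering direction is chosen so that the substituent locant set {1,4} is lower than {6,9} at the first point of difference.
This places a chloro group at C-4; a fluoro group at C-1.
Prefixes are listed alphabetically: chloro, fluoro.
Assembling the pieces gives 4-chloro-1-fluorononane.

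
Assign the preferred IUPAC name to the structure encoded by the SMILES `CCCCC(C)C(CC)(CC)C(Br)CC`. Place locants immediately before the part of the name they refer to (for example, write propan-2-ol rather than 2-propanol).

The parent chain contains 9 carbons (nonane).
The numbering direction is chosen so that the substituent locant set {3,4,4,5} is lower than {5,6,6,7} at the first point of difference.
With this numbering: a bromo group at C-3; two ethyl groups at C-4; a methyl group at C-5.
Prefixes are listed alphabetically: bromo, ethyl, methyl.
The name is 3-bromo-4,4-diethyl-5-methylnonane.

3-bromo-4,4-diethyl-5-methylnonane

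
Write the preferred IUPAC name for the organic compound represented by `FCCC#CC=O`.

The longest carbon chain that includes the –CHO group and the multiple bond has 5 carbons, so the parent hydride is pentane.
The principal characteristic group is an aldehyde (terminal –CHO), named with the suffix -al.
The chain contains a C≡C triple bond, so the unsaturation ending is -yne.
The numbering direction is chosen so that the aldehyde carbon is C-1 by definition.
This places the triple bond between C-2 and C-3; a fluoro group at C-5.
Putting it together: 5-fluoropent-2-ynal.

5-fluoropent-2-ynal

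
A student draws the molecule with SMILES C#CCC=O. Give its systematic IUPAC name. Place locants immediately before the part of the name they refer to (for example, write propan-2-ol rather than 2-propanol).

but-3-ynal

Counting along the main chain through the –CHO group and the multiple bond gives 4 carbons: the parent is butane.
The principal characteristic group is an aldehyde (terminal –CHO), named with the suffix -al.
A C≡C triple bond in the chain gives the infix -yne-.
Choose the numbering such that the aldehyde carbon is C-1 by definition.
With this numbering: the triple bond between C-3 and C-4.
Putting it together: but-3-ynal.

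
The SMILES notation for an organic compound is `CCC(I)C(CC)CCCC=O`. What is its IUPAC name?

Counting along the main chain through the –CHO group gives 8 carbons: the parent is octane.
An aldehyde (terminal –CHO) is the principal characteristic group, giving the suffix -al.
Choose the numbering such that the aldehyde carbon is C-1 by definition.
This places an ethyl group at C-5; an iodo group at C-6.
The substituents are ordered alphabetically, ignoring any di-/tri- multipliers.
Assembling the pieces gives 5-ethyl-6-iodooctanal.

5-ethyl-6-iodooctanal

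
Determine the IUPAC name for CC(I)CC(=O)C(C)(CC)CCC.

5-ethyl-2-iodo-5-methyloctan-4-one

The longest carbon chain that includes the carbonyl has 8 carbons, so the parent hydride is octane.
The principal characteristic group is a ketone (C=O on an internal carbon), named with the suffix -one.
Number the chain so that numbering from this end puts the carbonyl group at C-4 rather than C-5.
With this numbering: the carbonyl at C-4; an ethyl group at C-5; an iodo group at C-2; a methyl group at C-5.
The substituents are ordered alphabetically, ignoring any di-/tri- multipliers.
Putting it together: 5-ethyl-2-iodo-5-methyloctan-4-one.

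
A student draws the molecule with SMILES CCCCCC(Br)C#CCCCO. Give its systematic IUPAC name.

6-bromoundec-4-yn-1-ol

The longest carbon chain that includes the –OH group and the multiple bond has 11 carbons, so the parent hydride is undecane.
The principal characteristic group is an alcohol (–OH), named with the suffix -ol.
The chain contains a C≡C triple bond, so the unsaturation ending is -yne.
Choose the numbering such that numbering from this end puts the hydroxyl group at C-1 rather than C-11.
This places the hydroxyl at C-1; the triple bond between C-4 and C-5; a bromo group at C-6.
Assembling the pieces gives 6-bromoundec-4-yn-1-ol.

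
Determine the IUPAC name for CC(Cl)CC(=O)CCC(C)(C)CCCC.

The longest carbon chain that includes the carbonyl has 11 carbons, so the parent hydride is undecane.
The principal characteristic group is a ketone (C=O on an internal carbon), named with the suffix -one.
The numbering direction is chosen so that numbering from this end puts the carbonyl group at C-4 rather than C-8.
That gives the carbonyl at C-4; a chloro group at C-2; two methyl groups at C-7.
Substituent prefixes are cited in alphabetical order (multiplying prefixes like di-/tri- are ignored for ordering).
Assembling the pieces gives 2-chloro-7,7-dimethylundecan-4-one.

2-chloro-7,7-dimethylundecan-4-one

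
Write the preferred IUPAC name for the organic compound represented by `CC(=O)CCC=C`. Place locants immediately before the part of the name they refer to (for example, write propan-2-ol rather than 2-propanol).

hex-5-en-2-one

The longest chain bearing the carbonyl and the multiple bond is 6 carbons long (hexane).
The highest-priority functional group is a ketone (C=O on an internal carbon), so the name ends in -one.
A C=C double bond in the chain gives the infix -ene-.
The numbering direction is chosen so that numbering from this end puts the carbonyl group at C-2 rather than C-5.
With this numbering: the carbonyl at C-2; the double bond between C-5 and C-6.
The name is hex-5-en-2-one.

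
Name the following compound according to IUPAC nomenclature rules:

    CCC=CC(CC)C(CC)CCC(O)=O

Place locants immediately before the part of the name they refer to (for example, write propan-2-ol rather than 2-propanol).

4,5-diethylnon-6-enoic acid

Counting along the main chain through the –COOH group and the multiple bond gives 9 carbons: the parent is nonane.
The highest-priority functional group is a carboxylic acid (terminal –COOH), so the name ends in -oic acid.
A C=C double bond in the chain gives the infix -ene-.
Number the chain so that the carboxylic acid carbon is C-1 by definition.
That gives the double bond between C-6 and C-7; ethyl groups at C-4 and C-5.
Assembling the pieces gives 4,5-diethylnon-6-enoic acid.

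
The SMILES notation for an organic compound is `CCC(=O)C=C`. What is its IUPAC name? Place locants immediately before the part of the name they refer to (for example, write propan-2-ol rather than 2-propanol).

pent-1-en-3-one

Counting along the main chain through the carbonyl and the multiple bond gives 5 carbons: the parent is pentane.
The highest-priority functional group is a ketone (C=O on an internal carbon), so the name ends in -one.
A C=C double bond in the chain gives the infix -ene-.
Number the chain so that numbering from this end puts the double bond at C-1 rather than C-4.
With this numbering: the carbonyl at C-3; the double bond between C-1 and C-2.
Assembling the pieces gives pent-1-en-3-one.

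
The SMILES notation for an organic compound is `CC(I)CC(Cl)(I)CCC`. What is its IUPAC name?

4-chloro-2,4-diiodoheptane

The longest continuous carbon chain has 7 atoms, so the parent hydride is heptane.
Number the chain so that the substituent locant set {2,4,4} is lower than {4,4,6} at the first point of difference.
With this numbering: a chloro group at C-4; iodo groups at C-2 and C-4.
The substituents are ordered alphabetically, ignoring any di-/tri- multipliers.
Putting it together: 4-chloro-2,4-diiodoheptane.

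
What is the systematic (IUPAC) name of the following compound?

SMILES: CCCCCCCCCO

nonan-1-ol

The longest chain bearing the –OH group is 9 carbons long (nonane).
The principal characteristic group is an alcohol (–OH), named with the suffix -ol.
Number the chain so that numbering from this end puts the hydroxyl group at C-1 rather than C-9.
With this numbering: the hydroxyl at C-1.
Putting it together: nonan-1-ol.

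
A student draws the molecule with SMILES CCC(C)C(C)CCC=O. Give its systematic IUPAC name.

The longest chain bearing the –CHO group is 7 carbons long (heptane).
An aldehyde (terminal –CHO) is the principal characteristic group, giving the suffix -al.
The numbering direction is chosen so that the aldehyde carbon is C-1 by definition.
That gives methyl groups at C-4 and C-5.
Assembling the pieces gives 4,5-dimethylheptanal.

4,5-dimethylheptanal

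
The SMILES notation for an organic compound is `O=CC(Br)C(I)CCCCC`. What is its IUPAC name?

Counting along the main chain through the –CHO group gives 8 carbons: the parent is octane.
The principal characteristic group is an aldehyde (terminal –CHO), named with the suffix -al.
Choose the numbering such that the aldehyde carbon is C-1 by definition.
This places a bromo group at C-2; an iodo group at C-3.
Substituent prefixes are cited in alphabetical order (multiplying prefixes like di-/tri- are ignored for ordering).
Assembling the pieces gives 2-bromo-3-iodooctanal.

2-bromo-3-iodooctanal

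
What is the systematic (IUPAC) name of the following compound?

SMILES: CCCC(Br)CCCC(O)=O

5-bromooctanoic acid

Counting along the main chain through the –COOH group gives 8 carbons: the parent is octane.
The principal characteristic group is a carboxylic acid (terminal –COOH), named with the suffix -oic acid.
Number the chain so that the carboxylic acid carbon is C-1 by definition.
This places a bromo group at C-5.
The name is 5-bromooctanoic acid.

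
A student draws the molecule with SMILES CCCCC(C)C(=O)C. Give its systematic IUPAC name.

The longest carbon chain that includes the carbonyl has 7 carbons, so the parent hydride is heptane.
The highest-priority functional group is a ketone (C=O on an internal carbon), so the name ends in -one.
The numbering direction is chosen so that numbering from this end puts the carbonyl group at C-2 rather than C-6.
That gives the carbonyl at C-2; a methyl group at C-3.
Assembling the pieces gives 3-methylheptan-2-one.

3-methylheptan-2-one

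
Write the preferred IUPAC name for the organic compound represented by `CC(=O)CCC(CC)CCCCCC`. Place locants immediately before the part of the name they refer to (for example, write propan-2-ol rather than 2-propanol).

5-ethylundecan-2-one

Counting along the main chain through the carbonyl gives 11 carbons: the parent is undecane.
The principal characteristic group is a ketone (C=O on an internal carbon), named with the suffix -one.
Choose the numbering such that numbering from this end puts the carbonyl group at C-2 rather than C-10.
With this numbering: the carbonyl at C-2; an ethyl group at C-5.
The name is 5-ethylundecan-2-one.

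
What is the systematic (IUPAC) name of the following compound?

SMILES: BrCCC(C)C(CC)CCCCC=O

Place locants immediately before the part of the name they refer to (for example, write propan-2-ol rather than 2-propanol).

9-bromo-6-ethyl-7-methylnonanal

Counting along the main chain through the –CHO group gives 9 carbons: the parent is nonane.
An aldehyde (terminal –CHO) is the principal characteristic group, giving the suffix -al.
Choose the numbering such that the aldehyde carbon is C-1 by definition.
That gives a bromo group at C-9; an ethyl group at C-6; a methyl group at C-7.
Substituent prefixes are cited in alphabetical order (multiplying prefixes like di-/tri- are ignored for ordering).
Assembling the pieces gives 9-bromo-6-ethyl-7-methylnonanal.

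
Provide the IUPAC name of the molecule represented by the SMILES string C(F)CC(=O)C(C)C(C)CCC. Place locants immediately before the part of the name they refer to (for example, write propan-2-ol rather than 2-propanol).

The longest chain bearing the carbonyl is 8 carbons long (octane).
The highest-priority functional group is a ketone (C=O on an internal carbon), so the name ends in -one.
Choose the numbering such that numbering from this end puts the carbonyl group at C-3 rather than C-6.
With this numbering: the carbonyl at C-3; a fluoro group at C-1; methyl groups at C-4 and C-5.
Substituent prefixes are cited in alphabetical order (multiplying prefixes like di-/tri- are ignored for ordering).
Assembling the pieces gives 1-fluoro-4,5-dimethyloctan-3-one.

1-fluoro-4,5-dimethyloctan-3-one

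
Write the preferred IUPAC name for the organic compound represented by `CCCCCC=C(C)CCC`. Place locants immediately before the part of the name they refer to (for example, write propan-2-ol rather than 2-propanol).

4-methyldec-4-ene

Counting along the main chain through the multiple bond gives 10 carbons: the parent is decane.
A C=C double bond in the chain gives the infix -ene-.
Choose the numbering such that numbering from this end puts the double bond at C-4 rather than C-6.
That gives the double bond between C-4 and C-5; a methyl group at C-4.
The name is 4-methyldec-4-ene.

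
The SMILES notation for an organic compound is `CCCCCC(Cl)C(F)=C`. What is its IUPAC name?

3-chloro-2-fluorooct-1-ene

The longest carbon chain that includes the multiple bond has 8 carbons, so the parent hydride is octane.
The chain contains a C=C double bond, so the unsaturation ending is -ene.
Number the chain so that numbering from this end puts the double bond at C-1 rather than C-7.
This places the double bond between C-1 and C-2; a chloro group at C-3; a fluoro group at C-2.
The substituents are ordered alphabetically, ignoring any di-/tri- multipliers.
The name is 3-chloro-2-fluorooct-1-ene.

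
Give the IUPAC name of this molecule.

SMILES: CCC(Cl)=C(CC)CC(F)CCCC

Counting along the main chain through the multiple bond gives 10 carbons: the parent is decane.
The chain contains a C=C double bond, so the unsaturation ending is -ene.
The numbering direction is chosen so that numbering from this end puts the double bond at C-3 rather than C-7.
With this numbering: the double bond between C-3 and C-4; a chloro group at C-3; an ethyl group at C-4; a fluoro group at C-6.
Prefixes are listed alphabetically: chloro, ethyl, fluoro.
Assembling the pieces gives 3-chloro-4-ethyl-6-fluorodec-3-ene.

3-chloro-4-ethyl-6-fluorodec-3-ene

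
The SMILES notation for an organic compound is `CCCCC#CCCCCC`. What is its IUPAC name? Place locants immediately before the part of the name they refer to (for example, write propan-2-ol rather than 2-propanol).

Counting along the main chain through the multiple bond gives 11 carbons: the parent is undecane.
A C≡C triple bond in the chain gives the infix -yne-.
Choose the numbering such that numbering from this end puts the triple bond at C-5 rather than C-6.
That gives the triple bond between C-5 and C-6.
Putting it together: undec-5-yne.

undec-5-yne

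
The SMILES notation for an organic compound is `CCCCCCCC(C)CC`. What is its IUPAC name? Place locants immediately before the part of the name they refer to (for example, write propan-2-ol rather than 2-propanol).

The longest carbon chain is 10 atoms: the parent is decane.
Choose the numbering such that the substituent locant set {3} is lower than {8} at the first point of difference.
This places a methyl group at C-3.
Assembling the pieces gives 3-methyldecane.

3-methyldecane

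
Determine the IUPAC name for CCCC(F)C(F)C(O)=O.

2,3-difluorohexanoic acid

The longest carbon chain that includes the –COOH group has 6 carbons, so the parent hydride is hexane.
The highest-priority functional group is a carboxylic acid (terminal –COOH), so the name ends in -oic acid.
Number the chain so that the carboxylic acid carbon is C-1 by definition.
That gives fluoro groups at C-2 and C-3.
Assembling the pieces gives 2,3-difluorohexanoic acid.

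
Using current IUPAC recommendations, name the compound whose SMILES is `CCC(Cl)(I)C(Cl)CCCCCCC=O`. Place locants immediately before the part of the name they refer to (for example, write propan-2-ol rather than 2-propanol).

8,9-dichloro-9-iodoundecanal

The longest chain bearing the –CHO group is 11 carbons long (undecane).
An aldehyde (terminal –CHO) is the principal characteristic group, giving the suffix -al.
Choose the numbering such that the aldehyde carbon is C-1 by definition.
This places chloro groups at C-8 and C-9; an iodo group at C-9.
Prefixes are listed alphabetically: chloro, iodo.
Putting it together: 8,9-dichloro-9-iodoundecanal.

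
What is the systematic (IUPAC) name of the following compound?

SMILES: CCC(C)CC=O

The longest carbon chain that includes the –CHO group has 5 carbons, so the parent hydride is pentane.
An aldehyde (terminal –CHO) is the principal characteristic group, giving the suffix -al.
Number the chain so that the aldehyde carbon is C-1 by definition.
This places a methyl group at C-3.
Putting it together: 3-methylpentanal.

3-methylpentanal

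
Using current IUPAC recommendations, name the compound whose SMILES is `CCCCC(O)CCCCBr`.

Counting along the main chain through the –OH group gives 9 carbons: the parent is nonane.
An alcohol (–OH) is the principal characteristic group, giving the suffix -ol.
Choose the numbering such that the substituent locant set {1} is lower than {9} at the first point of difference.
This places the hydroxyl at C-5; a bromo group at C-1.
Assembling the pieces gives 1-bromononan-5-ol.

1-bromononan-5-ol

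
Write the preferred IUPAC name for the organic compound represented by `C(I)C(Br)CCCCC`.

The parent chain contains 7 carbons (heptane).
The numbering direction is chosen so that the substituent locant set {1,2} is lower than {6,7} at the first point of difference.
This places a bromo group at C-2; an iodo group at C-1.
Prefixes are listed alphabetically: bromo, iodo.
The name is 2-bromo-1-iodoheptane.

2-bromo-1-iodoheptane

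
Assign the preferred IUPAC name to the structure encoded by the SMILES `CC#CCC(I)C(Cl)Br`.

Counting along the main chain through the multiple bond gives 6 carbons: the parent is hexane.
There is one C≡C triple bond, indicated by the ending -yne.
Number the chain so that numbering from this end puts the triple bond at C-2 rather than C-4.
That gives the triple bond between C-2 and C-3; a bromo group at C-6; a chloro group at C-6; an iodo group at C-5.
The substituents are ordered alphabetically, ignoring any di-/tri- multipliers.
Putting it together: 6-bromo-6-chloro-5-iodohex-2-yne.

6-bromo-6-chloro-5-iodohex-2-yne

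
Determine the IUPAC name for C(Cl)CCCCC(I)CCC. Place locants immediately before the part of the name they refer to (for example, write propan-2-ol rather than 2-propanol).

The longest carbon chain is 9 atoms: the parent is nonane.
The numbering direction is chosen so that the substituent locant set {1,6} is lower than {4,9} at the first point of difference.
That gives a chloro group at C-1; an iodo group at C-6.
Substituent prefixes are cited in alphabetical order (multiplying prefixes like di-/tri- are ignored for ordering).
The name is 1-chloro-6-iodononane.

1-chloro-6-iodononane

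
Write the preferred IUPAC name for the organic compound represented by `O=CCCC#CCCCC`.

non-4-ynal

The longest carbon chain that includes the –CHO group and the multiple bond has 9 carbons, so the parent hydride is nonane.
The highest-priority functional group is an aldehyde (terminal –CHO), so the name ends in -al.
There is one C≡C triple bond, indicated by the ending -yne.
Choose the numbering such that the aldehyde carbon is C-1 by definition.
With this numbering: the triple bond between C-4 and C-5.
Assembling the pieces gives non-4-ynal.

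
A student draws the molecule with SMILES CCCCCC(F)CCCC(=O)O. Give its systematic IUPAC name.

5-fluorodecanoic acid

The longest chain bearing the –COOH group is 10 carbons long (decane).
The principal characteristic group is a carboxylic acid (terminal –COOH), named with the suffix -oic acid.
Choose the numbering such that the carboxylic acid carbon is C-1 by definition.
With this numbering: a fluoro group at C-5.
The name is 5-fluorodecanoic acid.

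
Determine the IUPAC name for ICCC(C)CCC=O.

Counting along the main chain through the –CHO group gives 6 carbons: the parent is hexane.
The principal characteristic group is an aldehyde (terminal –CHO), named with the suffix -al.
Choose the numbering such that the aldehyde carbon is C-1 by definition.
This places an iodo group at C-6; a methyl group at C-4.
Prefixes are listed alphabetically: iodo, methyl.
Putting it together: 6-iodo-4-methylhexanal.

6-iodo-4-methylhexanal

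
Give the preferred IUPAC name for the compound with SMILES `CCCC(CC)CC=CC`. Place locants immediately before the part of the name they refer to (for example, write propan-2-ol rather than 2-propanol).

5-ethyloct-2-ene

Counting along the main chain through the multiple bond gives 8 carbons: the parent is octane.
The chain contains a C=C double bond, so the unsaturation ending is -ene.
Choose the numbering such that numbering from this end puts the double bond at C-2 rather than C-6.
With this numbering: the double bond between C-2 and C-3; an ethyl group at C-5.
Assembling the pieces gives 5-ethyloct-2-ene.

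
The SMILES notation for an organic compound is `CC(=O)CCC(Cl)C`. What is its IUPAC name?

5-chlorohexan-2-one

The longest carbon chain that includes the carbonyl has 6 carbons, so the parent hydride is hexane.
The highest-priority functional group is a ketone (C=O on an internal carbon), so the name ends in -one.
Number the chain so that numbering from this end puts the carbonyl group at C-2 rather than C-5.
This places the carbonyl at C-2; a chloro group at C-5.
Putting it together: 5-chlorohexan-2-one.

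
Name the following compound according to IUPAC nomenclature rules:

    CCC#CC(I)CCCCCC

5-iodoundec-3-yne

The longest chain bearing the multiple bond is 11 carbons long (undecane).
The chain contains a C≡C triple bond, so the unsaturation ending is -yne.
Choose the numbering such that numbering from this end puts the triple bond at C-3 rather than C-8.
That gives the triple bond between C-3 and C-4; an iodo group at C-5.
The name is 5-iodoundec-3-yne.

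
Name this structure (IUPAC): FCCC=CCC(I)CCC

Counting along the main chain through the multiple bond gives 9 carbons: the parent is nonane.
There is one C=C double bond, indicated by the ending -ene.
The numbering direction is chosen so that numbering from this end puts the double bond at C-3 rather than C-6.
That gives the double bond between C-3 and C-4; a fluoro group at C-1; an iodo group at C-6.
Prefixes are listed alphabetically: fluoro, iodo.
Putting it together: 1-fluoro-6-iodonon-3-ene.

1-fluoro-6-iodonon-3-ene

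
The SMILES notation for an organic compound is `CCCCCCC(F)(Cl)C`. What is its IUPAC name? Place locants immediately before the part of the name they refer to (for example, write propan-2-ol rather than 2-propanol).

The longest carbon chain is 8 atoms: the parent is octane.
Choose the numbering such that the substituent locant set {2,2} is lower than {7,7} at the first point of difference.
That gives a chloro group at C-2; a fluoro group at C-2.
Prefixes are listed alphabetically: chloro, fluoro.
Putting it together: 2-chloro-2-fluorooctane.

2-chloro-2-fluorooctane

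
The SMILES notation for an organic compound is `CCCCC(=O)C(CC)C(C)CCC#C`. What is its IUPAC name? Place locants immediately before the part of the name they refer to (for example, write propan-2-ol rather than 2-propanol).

6-ethyl-7-methylundec-10-yn-5-one

The longest carbon chain that includes the carbonyl and the multiple bond has 11 carbons, so the parent hydride is undecane.
A ketone (C=O on an internal carbon) is the principal characteristic group, giving the suffix -one.
A C≡C triple bond in the chain gives the infix -yne-.
The numbering direction is chosen so that numbering from this end puts the carbonyl group at C-5 rather than C-7.
That gives the carbonyl at C-5; the triple bond between C-10 and C-11; an ethyl group at C-6; a methyl group at C-7.
Substituent prefixes are cited in alphabetical order (multiplying prefixes like di-/tri- are ignored for ordering).
Assembling the pieces gives 6-ethyl-7-methylundec-10-yn-5-one.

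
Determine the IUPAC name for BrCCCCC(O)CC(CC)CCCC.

1-bromo-7-ethylundecan-5-ol

The longest chain bearing the –OH group is 11 carbons long (undecane).
The highest-priority functional group is an alcohol (–OH), so the name ends in -ol.
Choose the numbering such that numbering from this end puts the hydroxyl group at C-5 rather than C-7.
That gives the hydroxyl at C-5; a bromo group at C-1; an ethyl group at C-7.
Prefixes are listed alphabetically: bromo, ethyl.
The name is 1-bromo-7-ethylundecan-5-ol.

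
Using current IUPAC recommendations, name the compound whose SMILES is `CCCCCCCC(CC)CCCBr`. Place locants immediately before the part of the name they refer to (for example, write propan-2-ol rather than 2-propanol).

The longest carbon chain is 11 atoms: the parent is undecane.
Choose the numbering such that the substituent locant set {1,4} is lower than {8,11} at the first point of difference.
This places a bromo group at C-1; an ethyl group at C-4.
Prefixes are listed alphabetically: bromo, ethyl.
Putting it together: 1-bromo-4-ethylundecane.

1-bromo-4-ethylundecane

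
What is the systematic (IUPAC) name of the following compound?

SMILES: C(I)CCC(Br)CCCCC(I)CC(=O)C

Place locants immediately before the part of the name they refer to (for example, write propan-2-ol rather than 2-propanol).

The longest chain bearing the carbonyl is 12 carbons long (dodecane).
A ketone (C=O on an internal carbon) is the principal characteristic group, giving the suffix -one.
Number the chain so that numbering from this end puts the carbonyl group at C-2 rather than C-11.
With this numbering: the carbonyl at C-2; a bromo group at C-9; iodo groups at C-4 and C-12.
Substituent prefixes are cited in alphabetical order (multiplying prefixes like di-/tri- are ignored for ordering).
Assembling the pieces gives 9-bromo-4,12-diiodododecan-2-one.

9-bromo-4,12-diiodododecan-2-one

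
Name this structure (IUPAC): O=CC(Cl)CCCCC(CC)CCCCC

The longest chain bearing the –CHO group is 12 carbons long (dodecane).
An aldehyde (terminal –CHO) is the principal characteristic group, giving the suffix -al.
Choose the numbering such that the aldehyde carbon is C-1 by definition.
With this numbering: a chloro group at C-2; an ethyl group at C-7.
Prefixes are listed alphabetically: chloro, ethyl.
Putting it together: 2-chloro-7-ethyldodecanal.

2-chloro-7-ethyldodecanal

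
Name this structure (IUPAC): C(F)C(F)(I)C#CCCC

1,2-difluoro-2-iodohept-3-yne

The longest carbon chain that includes the multiple bond has 7 carbons, so the parent hydride is heptane.
The chain contains a C≡C triple bond, so the unsaturation ending is -yne.
The numbering direction is chosen so that numbering from this end puts the triple bond at C-3 rather than C-4.
This places the triple bond between C-3 and C-4; fluoro groups at C-1 and C-2; an iodo group at C-2.
The substituents are ordered alphabetically, ignoring any di-/tri- multipliers.
Assembling the pieces gives 1,2-difluoro-2-iodohept-3-yne.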